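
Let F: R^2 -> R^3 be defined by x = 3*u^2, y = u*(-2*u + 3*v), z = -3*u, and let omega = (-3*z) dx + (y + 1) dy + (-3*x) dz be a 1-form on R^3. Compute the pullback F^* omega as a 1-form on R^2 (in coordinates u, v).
F^* omega = (8*u^3 - 18*u^2*v + 81*u^2 + 9*u*v^2 - 4*u + 3*v) du + (3*u*(-2*u^2 + 3*u*v + 1)) dv

Using F^*(f dg) = (f ∘ F) d(g ∘ F), substitute each coordinate x_i by F_i(u, v) in f_i, and replace dx_i by d F_i = (∂F_i/∂u) du + (∂F_i/∂v) dv.
  For the x component: f_1(F) = 9*u; d F_1 = (6*u) du + (0) dv
  For the y component: f_2(F) = -2*u^2 + 3*u*v + 1; d F_2 = (-4*u + 3*v) du + (3*u) dv
  For the z component: f_3(F) = -9*u^2; d F_3 = (-3) du + (0) dv
Combining and collecting du, dv coefficients:
  coeff of du: 8*u^3 - 18*u^2*v + 81*u^2 + 9*u*v^2 - 4*u + 3*v
  coeff of dv: 3*u*(-2*u^2 + 3*u*v + 1)
F^* omega = (8*u^3 - 18*u^2*v + 81*u^2 + 9*u*v^2 - 4*u + 3*v) du + (3*u*(-2*u^2 + 3*u*v + 1)) dv.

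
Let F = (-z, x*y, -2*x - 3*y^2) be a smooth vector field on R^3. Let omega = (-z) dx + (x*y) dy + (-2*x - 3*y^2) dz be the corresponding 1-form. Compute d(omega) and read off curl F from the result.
d(omega) = (-6*y) dy ∧ dz + (1) dz ∧ dx + (y) dx ∧ dy; curl F = (-6*y, 1, y)

d omega = sum_{i<j} (∂f_j/∂x_i - ∂f_i/∂x_j) dx_i ∧ dx_j. Under the identification (dy ∧ dz, dz ∧ dx, dx ∧ dy) ↔ (e_x, e_y, e_z), the coefficients are exactly the components of curl F. Compute:
  ∂R/∂y - ∂Q/∂z = (-6*y) - (0) = -6*y
  ∂P/∂z - ∂R/∂x = (-1) - (-2) = 1
  ∂Q/∂x - ∂P/∂y = (y) - (0) = y.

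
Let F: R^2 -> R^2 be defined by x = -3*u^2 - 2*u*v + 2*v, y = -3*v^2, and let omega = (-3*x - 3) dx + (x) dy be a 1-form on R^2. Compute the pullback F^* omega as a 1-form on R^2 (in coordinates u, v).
F^* omega = (-54*u^3 - 54*u^2*v - 12*u*v^2 + 36*u*v + 18*u + 12*v^2 + 6*v) du + (-18*u^3 + 6*u^2*v + 18*u^2 + 12*u*v^2 + 24*u*v + 6*u - 12*v^2 - 12*v - 6) dv

Using F^*(f dg) = (f ∘ F) d(g ∘ F), substitute each coordinate x_i by F_i(u, v) in f_i, and replace dx_i by d F_i = (∂F_i/∂u) du + (∂F_i/∂v) dv.
  For the x component: f_1(F) = 9*u^2 + 6*u*v - 6*v - 3; d F_1 = (-6*u - 2*v) du + (2 - 2*u) dv
  For the y component: f_2(F) = -3*u^2 - 2*u*v + 2*v; d F_2 = (0) du + (-6*v) dv
Combining and collecting du, dv coefficients:
  coeff of du: -54*u^3 - 54*u^2*v - 12*u*v^2 + 36*u*v + 18*u + 12*v^2 + 6*v
  coeff of dv: -18*u^3 + 6*u^2*v + 18*u^2 + 12*u*v^2 + 24*u*v + 6*u - 12*v^2 - 12*v - 6
F^* omega = (-54*u^3 - 54*u^2*v - 12*u*v^2 + 36*u*v + 18*u + 12*v^2 + 6*v) du + (-18*u^3 + 6*u^2*v + 18*u^2 + 12*u*v^2 + 24*u*v + 6*u - 12*v^2 - 12*v - 6) dv.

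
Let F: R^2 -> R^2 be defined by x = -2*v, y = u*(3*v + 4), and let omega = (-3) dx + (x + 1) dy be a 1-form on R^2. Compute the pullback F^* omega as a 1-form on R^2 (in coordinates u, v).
F^* omega = (-6*v^2 - 5*v + 4) du + (-6*u*v + 3*u + 6) dv

Using F^*(f dg) = (f ∘ F) d(g ∘ F), substitute each coordinate x_i by F_i(u, v) in f_i, and replace dx_i by d F_i = (∂F_i/∂u) du + (∂F_i/∂v) dv.
  For the x component: f_1(F) = -3; d F_1 = (0) du + (-2) dv
  For the y component: f_2(F) = 1 - 2*v; d F_2 = (3*v + 4) du + (3*u) dv
Combining and collecting du, dv coefficients:
  coeff of du: -6*v^2 - 5*v + 4
  coeff of dv: -6*u*v + 3*u + 6
F^* omega = (-6*v^2 - 5*v + 4) du + (-6*u*v + 3*u + 6) dv.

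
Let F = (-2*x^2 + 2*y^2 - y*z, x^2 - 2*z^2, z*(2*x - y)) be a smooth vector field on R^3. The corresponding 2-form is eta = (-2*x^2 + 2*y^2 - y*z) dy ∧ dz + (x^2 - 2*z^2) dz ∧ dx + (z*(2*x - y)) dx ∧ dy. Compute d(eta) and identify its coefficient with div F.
d(eta) = (-2*x - y) dx ∧ dy ∧ dz; div F = -2*x - y

For a 2-form in R^3 of the form above, applying d gives a 3-form with coefficient ∂P/∂x + ∂Q/∂y + ∂R/∂z:
  ∂P/∂x = -4*x
  ∂Q/∂y = 0
  ∂R/∂z = 2*x - y
Sum = -2*x - y, which is exactly div F.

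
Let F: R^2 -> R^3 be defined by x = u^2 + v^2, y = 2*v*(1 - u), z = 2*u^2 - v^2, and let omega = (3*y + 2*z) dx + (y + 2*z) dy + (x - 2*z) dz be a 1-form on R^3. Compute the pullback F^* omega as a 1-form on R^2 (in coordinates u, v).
F^* omega = (-4*u^3 - 20*u^2*v + 12*u*v^2 + 12*u*v + 4*v^3 - 4*v^2) du + (-8*u^3 + 18*u^2*v + 8*u^2 - 8*u*v^2 - 8*u*v - 10*v^3 + 8*v^2 + 4*v) dv

Using F^*(f dg) = (f ∘ F) d(g ∘ F), substitute each coordinate x_i by F_i(u, v) in f_i, and replace dx_i by d F_i = (∂F_i/∂u) du + (∂F_i/∂v) dv.
  For the x component: f_1(F) = 4*u^2 - 6*u*v - 2*v^2 + 6*v; d F_1 = (2*u) du + (2*v) dv
  For the y component: f_2(F) = 4*u^2 - 2*u*v - 2*v^2 + 2*v; d F_2 = (-2*v) du + (2 - 2*u) dv
  For the z component: f_3(F) = -3*u^2 + 3*v^2; d F_3 = (4*u) du + (-2*v) dv
Combining and collecting du, dv coefficients:
  coeff of du: -4*u^3 - 20*u^2*v + 12*u*v^2 + 12*u*v + 4*v^3 - 4*v^2
  coeff of dv: -8*u^3 + 18*u^2*v + 8*u^2 - 8*u*v^2 - 8*u*v - 10*v^3 + 8*v^2 + 4*v
F^* omega = (-4*u^3 - 20*u^2*v + 12*u*v^2 + 12*u*v + 4*v^3 - 4*v^2) du + (-8*u^3 + 18*u^2*v + 8*u^2 - 8*u*v^2 - 8*u*v - 10*v^3 + 8*v^2 + 4*v) dv.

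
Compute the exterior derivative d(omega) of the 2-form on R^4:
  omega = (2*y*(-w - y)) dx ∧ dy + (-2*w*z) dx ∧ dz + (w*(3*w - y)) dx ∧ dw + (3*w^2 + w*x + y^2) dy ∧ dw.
d(omega) = (2*w - 2*y) dx ∧ dy ∧ dw + (-2*z) dx ∧ dz ∧ dw

For a 2-form omega = sum_{i<j} g_{ij} dx_i ∧ dx_j, the exterior derivative is
  d(omega) = sum_{i<j} d(g_{ij}) ∧ dx_i ∧ dx_j = sum_{i<j, k} (∂g_{ij}/∂x_k) dx_k ∧ dx_i ∧ dx_j.
Expand each term, using dx_k ∧ dx_i ∧ dx_j = sgn(permutation) dx_{(a)} ∧ dx_{(b)} ∧ dx_{(c)} with (a < b < c) sorted:
  d(2*y*(-w - y)) includes (∂/∂w)(2*y*(-w - y)) dw = (-2*y) dw, which multiplied by dx ∧ dy gives (-2*y) dx ∧ dy ∧ dw
  d(-2*w*z) includes (∂/∂w)(-2*w*z) dw = (-2*z) dw, which multiplied by dx ∧ dz gives (-2*z) dx ∧ dz ∧ dw
  d(w*(3*w - y)) includes (∂/∂y)(w*(3*w - y)) dy = (-w) dy, which multiplied by dx ∧ dw gives (w) dx ∧ dy ∧ dw
  d(3*w^2 + w*x + y^2) includes (∂/∂x)(3*w^2 + w*x + y^2) dx = (w) dx, which multiplied by dy ∧ dw gives (w) dx ∧ dy ∧ dw
Collecting like 3-forms: d(omega) = (2*w - 2*y) dx ∧ dy ∧ dw + (-2*z) dx ∧ dz ∧ dw.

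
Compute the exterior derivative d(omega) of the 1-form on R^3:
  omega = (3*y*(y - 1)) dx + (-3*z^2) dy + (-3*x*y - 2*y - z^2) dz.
d(omega) = (3 - 6*y) dx ∧ dy + (-3*y) dx ∧ dz + (-3*x + 6*z - 2) dy ∧ dz

For a 1-form omega = sum_i f_i dx_i, the exterior derivative is
  d(omega) = sum_{i < j} (∂f_j/∂x_i - ∂f_i/∂x_j) dx_i ∧ dx_j.
  coefficient of dx ∧ dy: ∂f_2/∂x - ∂f_1/∂y = ∂(-3*z^2)/∂x - ∂(3*y*(y - 1))/∂y = 3 - 6*y
  coefficient of dx ∧ dz: ∂f_3/∂x - ∂f_1/∂z = ∂(-3*x*y - 2*y - z^2)/∂x - ∂(3*y*(y - 1))/∂z = -3*y
  coefficient of dy ∧ dz: ∂f_3/∂y - ∂f_2/∂z = ∂(-3*x*y - 2*y - z^2)/∂y - ∂(-3*z^2)/∂z = -3*x + 6*z - 2
Assembling: d(omega) = (3 - 6*y) dx ∧ dy + (-3*y) dx ∧ dz + (-3*x + 6*z - 2) dy ∧ dz.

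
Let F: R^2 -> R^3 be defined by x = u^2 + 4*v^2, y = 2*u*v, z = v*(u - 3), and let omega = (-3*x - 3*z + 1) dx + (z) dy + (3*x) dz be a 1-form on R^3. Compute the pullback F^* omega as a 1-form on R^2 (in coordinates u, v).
F^* omega = (-6*u^3 - 3*u^2*v - 22*u*v^2 + 18*u*v + 2*u + 12*v^3 - 6*v^2) du + (3*u^3 - 22*u^2*v - 9*u^2 - 12*u*v^2 - 6*u*v - 96*v^3 + 36*v^2 + 8*v) dv

Using F^*(f dg) = (f ∘ F) d(g ∘ F), substitute each coordinate x_i by F_i(u, v) in f_i, and replace dx_i by d F_i = (∂F_i/∂u) du + (∂F_i/∂v) dv.
  For the x component: f_1(F) = -3*u^2 - 3*u*v - 12*v^2 + 9*v + 1; d F_1 = (2*u) du + (8*v) dv
  For the y component: f_2(F) = v*(u - 3); d F_2 = (2*v) du + (2*u) dv
  For the z component: f_3(F) = 3*u^2 + 12*v^2; d F_3 = (v) du + (u - 3) dv
Combining and collecting du, dv coefficients:
  coeff of du: -6*u^3 - 3*u^2*v - 22*u*v^2 + 18*u*v + 2*u + 12*v^3 - 6*v^2
  coeff of dv: 3*u^3 - 22*u^2*v - 9*u^2 - 12*u*v^2 - 6*u*v - 96*v^3 + 36*v^2 + 8*v
F^* omega = (-6*u^3 - 3*u^2*v - 22*u*v^2 + 18*u*v + 2*u + 12*v^3 - 6*v^2) du + (3*u^3 - 22*u^2*v - 9*u^2 - 12*u*v^2 - 6*u*v - 96*v^3 + 36*v^2 + 8*v) dv.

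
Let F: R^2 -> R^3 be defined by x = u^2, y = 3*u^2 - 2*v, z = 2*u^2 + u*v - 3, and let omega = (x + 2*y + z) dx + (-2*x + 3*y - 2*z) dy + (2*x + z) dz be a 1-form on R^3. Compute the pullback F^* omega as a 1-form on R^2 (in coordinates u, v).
F^* omega = (52*u^3 - 2*u^2*v + u*v^2 - 44*u*v + 18*u - 3*v) du + (4*u^3 + u^2*v - 6*u^2 + 4*u*v - 3*u + 12*v - 12) dv

Using F^*(f dg) = (f ∘ F) d(g ∘ F), substitute each coordinate x_i by F_i(u, v) in f_i, and replace dx_i by d F_i = (∂F_i/∂u) du + (∂F_i/∂v) dv.
  For the x component: f_1(F) = 9*u^2 + u*v - 4*v - 3; d F_1 = (2*u) du + (0) dv
  For the y component: f_2(F) = 3*u^2 - 2*u*v - 6*v + 6; d F_2 = (6*u) du + (-2) dv
  For the z component: f_3(F) = 4*u^2 + u*v - 3; d F_3 = (4*u + v) du + (u) dv
Combining and collecting du, dv coefficients:
  coeff of du: 52*u^3 - 2*u^2*v + u*v^2 - 44*u*v + 18*u - 3*v
  coeff of dv: 4*u^3 + u^2*v - 6*u^2 + 4*u*v - 3*u + 12*v - 12
F^* omega = (52*u^3 - 2*u^2*v + u*v^2 - 44*u*v + 18*u - 3*v) du + (4*u^3 + u^2*v - 6*u^2 + 4*u*v - 3*u + 12*v - 12) dv.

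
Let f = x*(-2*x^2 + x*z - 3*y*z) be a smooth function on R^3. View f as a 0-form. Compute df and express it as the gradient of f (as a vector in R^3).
df = (-6*x^2 + 2*x*z - 3*y*z) dx + (-3*x*z) dy + (x*(x - 3*y)) dz; grad f = (-6*x^2 + 2*x*z - 3*y*z, -3*x*z, x*(x - 3*y))

For a 0-form f, d f = (∂f/∂x) dx + (∂f/∂y) dy + (∂f/∂z) dz. The components of the vector representation are exactly the entries of grad f in Cartesian coordinates:
  ∂f/∂x = -6*x^2 + 2*x*z - 3*y*z
  ∂f/∂y = -3*x*z
  ∂f/∂z = x*(x - 3*y).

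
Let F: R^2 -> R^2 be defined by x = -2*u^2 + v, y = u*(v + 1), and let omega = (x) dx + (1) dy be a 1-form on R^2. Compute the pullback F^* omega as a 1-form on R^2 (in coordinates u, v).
F^* omega = (8*u^3 - 4*u*v + v + 1) du + (-2*u^2 + u + v) dv

Using F^*(f dg) = (f ∘ F) d(g ∘ F), substitute each coordinate x_i by F_i(u, v) in f_i, and replace dx_i by d F_i = (∂F_i/∂u) du + (∂F_i/∂v) dv.
  For the x component: f_1(F) = -2*u^2 + v; d F_1 = (-4*u) du + (1) dv
  For the y component: f_2(F) = 1; d F_2 = (v + 1) du + (u) dv
Combining and collecting du, dv coefficients:
  coeff of du: 8*u^3 - 4*u*v + v + 1
  coeff of dv: -2*u^2 + u + v
F^* omega = (8*u^3 - 4*u*v + v + 1) du + (-2*u^2 + u + v) dv.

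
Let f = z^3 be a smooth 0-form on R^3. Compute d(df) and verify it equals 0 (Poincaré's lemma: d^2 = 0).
d(df) = 0

Step 1: df = sum_i (∂f/∂x_i) dx_i = (0) dx + (0) dy + (3*z^2) dz.
Step 2: Apply d again. Using the 1-form formula, the coefficient of dx ∧ dy in d(df) is ∂^2 f/∂x ∂y - ∂^2 f/∂y ∂x = (0) - (0) = 0 (equality of mixed partials for smooth f).
Similarly for dx ∧ dz and dy ∧ dz — all coefficients vanish. So d(df) = 0.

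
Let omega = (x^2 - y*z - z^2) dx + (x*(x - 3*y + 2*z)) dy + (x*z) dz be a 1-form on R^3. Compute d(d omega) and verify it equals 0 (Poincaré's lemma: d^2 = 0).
d(d omega) = 0

Step 1: d omega = sum_{i<j} (∂f_j/∂x_i - ∂f_i/∂x_j) dx_i ∧ dx_j:
  coeff of dx ∧ dy: 2*x - 3*y + 3*z
  coeff of dx ∧ dz: y + 3*z
  coeff of dy ∧ dz: -2*x
Step 2: Apply d again to each 2-form coefficient. The only possible 3-form in R^3 is dx ∧ dy ∧ dz, with coefficient
  ∂(coeff of dy∧dz)/∂x - ∂(coeff of dx∧dz)/∂y + ∂(coeff of dx∧dy)/∂z
  = ∂/∂x (-2*x) - ∂/∂y (y + 3*z) + ∂/∂z (2*x - 3*y + 3*z).
Each of these terms simplifies to sums of mixed partials that cancel in pairs. The result is 0 (by equality of mixed partials for smooth functions — Schwarz / Clairaut).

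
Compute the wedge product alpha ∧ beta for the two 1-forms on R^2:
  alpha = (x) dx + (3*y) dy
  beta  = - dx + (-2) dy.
alpha ∧ beta = (-2*x + 3*y) dx ∧ dy

Distribute the wedge, using dx_i ∧ dx_j = -dx_j ∧ dx_i and dx_i ∧ dx_i = 0. For each pair (i, j) with i < j, the coefficient of dx_i ∧ dx_j in alpha ∧ beta is (alpha_i * beta_j - alpha_j * beta_i). Collecting: alpha ∧ beta = (-2*x + 3*y) dx ∧ dy.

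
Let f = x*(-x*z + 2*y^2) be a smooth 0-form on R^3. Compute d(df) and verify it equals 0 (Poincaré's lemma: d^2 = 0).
d(df) = 0

Step 1: df = sum_i (∂f/∂x_i) dx_i = (-2*x*z + 2*y^2) dx + (4*x*y) dy + (-x^2) dz.
Step 2: Apply d again. Using the 1-form formula, the coefficient of dx ∧ dy in d(df) is ∂^2 f/∂x ∂y - ∂^2 f/∂y ∂x = (4*y) - (4*y) = 0 (equality of mixed partials for smooth f).
Similarly for dx ∧ dz and dy ∧ dz — all coefficients vanish. So d(df) = 0.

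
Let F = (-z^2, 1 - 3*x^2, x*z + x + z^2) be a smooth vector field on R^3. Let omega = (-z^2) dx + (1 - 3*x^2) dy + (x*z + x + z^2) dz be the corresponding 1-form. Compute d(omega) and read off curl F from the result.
d(omega) = (0) dy ∧ dz + (-3*z - 1) dz ∧ dx + (-6*x) dx ∧ dy; curl F = (0, -3*z - 1, -6*x)

d omega = sum_{i<j} (∂f_j/∂x_i - ∂f_i/∂x_j) dx_i ∧ dx_j. Under the identification (dy ∧ dz, dz ∧ dx, dx ∧ dy) ↔ (e_x, e_y, e_z), the coefficients are exactly the components of curl F. Compute:
  ∂R/∂y - ∂Q/∂z = (0) - (0) = 0
  ∂P/∂z - ∂R/∂x = (-2*z) - (z + 1) = -3*z - 1
  ∂Q/∂x - ∂P/∂y = (-6*x) - (0) = -6*x.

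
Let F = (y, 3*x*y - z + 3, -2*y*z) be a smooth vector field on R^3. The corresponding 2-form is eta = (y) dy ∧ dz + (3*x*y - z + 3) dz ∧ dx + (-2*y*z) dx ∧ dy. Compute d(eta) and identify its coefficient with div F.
d(eta) = (3*x - 2*y) dx ∧ dy ∧ dz; div F = 3*x - 2*y

For a 2-form in R^3 of the form above, applying d gives a 3-form with coefficient ∂P/∂x + ∂Q/∂y + ∂R/∂z:
  ∂P/∂x = 0
  ∂Q/∂y = 3*x
  ∂R/∂z = -2*y
Sum = 3*x - 2*y, which is exactly div F.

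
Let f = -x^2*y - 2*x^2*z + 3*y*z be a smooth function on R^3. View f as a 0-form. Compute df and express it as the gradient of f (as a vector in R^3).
df = (2*x*(-y - 2*z)) dx + (-x^2 + 3*z) dy + (-2*x^2 + 3*y) dz; grad f = (2*x*(-y - 2*z), -x^2 + 3*z, -2*x^2 + 3*y)

For a 0-form f, d f = (∂f/∂x) dx + (∂f/∂y) dy + (∂f/∂z) dz. The components of the vector representation are exactly the entries of grad f in Cartesian coordinates:
  ∂f/∂x = 2*x*(-y - 2*z)
  ∂f/∂y = -x^2 + 3*z
  ∂f/∂z = -2*x^2 + 3*y.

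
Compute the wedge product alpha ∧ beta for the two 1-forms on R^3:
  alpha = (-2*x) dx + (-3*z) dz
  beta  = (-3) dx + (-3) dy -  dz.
alpha ∧ beta = (6*x) dx ∧ dy + (2*x - 9*z) dx ∧ dz + (-9*z) dy ∧ dz

Distribute the wedge, using dx_i ∧ dx_j = -dx_j ∧ dx_i and dx_i ∧ dx_i = 0. For each pair (i, j) with i < j, the coefficient of dx_i ∧ dx_j in alpha ∧ beta is (alpha_i * beta_j - alpha_j * beta_i). Collecting: alpha ∧ beta = (6*x) dx ∧ dy + (2*x - 9*z) dx ∧ dz + (-9*z) dy ∧ dz.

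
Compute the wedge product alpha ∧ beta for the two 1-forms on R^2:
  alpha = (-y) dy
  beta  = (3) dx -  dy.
alpha ∧ beta = (3*y) dx ∧ dy

Distribute the wedge, using dx_i ∧ dx_j = -dx_j ∧ dx_i and dx_i ∧ dx_i = 0. For each pair (i, j) with i < j, the coefficient of dx_i ∧ dx_j in alpha ∧ beta is (alpha_i * beta_j - alpha_j * beta_i). Collecting: alpha ∧ beta = (3*y) dx ∧ dy.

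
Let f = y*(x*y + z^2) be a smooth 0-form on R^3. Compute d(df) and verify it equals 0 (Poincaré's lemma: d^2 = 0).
d(df) = 0

Step 1: df = sum_i (∂f/∂x_i) dx_i = (y^2) dx + (2*x*y + z^2) dy + (2*y*z) dz.
Step 2: Apply d again. Using the 1-form formula, the coefficient of dx ∧ dy in d(df) is ∂^2 f/∂x ∂y - ∂^2 f/∂y ∂x = (2*y) - (2*y) = 0 (equality of mixed partials for smooth f).
Similarly for dx ∧ dz and dy ∧ dz — all coefficients vanish. So d(df) = 0.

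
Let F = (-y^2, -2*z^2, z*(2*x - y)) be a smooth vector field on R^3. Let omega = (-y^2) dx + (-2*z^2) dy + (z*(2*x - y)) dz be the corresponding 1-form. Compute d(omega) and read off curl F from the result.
d(omega) = (3*z) dy ∧ dz + (-2*z) dz ∧ dx + (2*y) dx ∧ dy; curl F = (3*z, -2*z, 2*y)

d omega = sum_{i<j} (∂f_j/∂x_i - ∂f_i/∂x_j) dx_i ∧ dx_j. Under the identification (dy ∧ dz, dz ∧ dx, dx ∧ dy) ↔ (e_x, e_y, e_z), the coefficients are exactly the components of curl F. Compute:
  ∂R/∂y - ∂Q/∂z = (-z) - (-4*z) = 3*z
  ∂P/∂z - ∂R/∂x = (0) - (2*z) = -2*z
  ∂Q/∂x - ∂P/∂y = (0) - (-2*y) = 2*y.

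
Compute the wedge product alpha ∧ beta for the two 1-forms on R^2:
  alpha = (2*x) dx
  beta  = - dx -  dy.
alpha ∧ beta = (-2*x) dx ∧ dy

Distribute the wedge, using dx_i ∧ dx_j = -dx_j ∧ dx_i and dx_i ∧ dx_i = 0. For each pair (i, j) with i < j, the coefficient of dx_i ∧ dx_j in alpha ∧ beta is (alpha_i * beta_j - alpha_j * beta_i). Collecting: alpha ∧ beta = (-2*x) dx ∧ dy.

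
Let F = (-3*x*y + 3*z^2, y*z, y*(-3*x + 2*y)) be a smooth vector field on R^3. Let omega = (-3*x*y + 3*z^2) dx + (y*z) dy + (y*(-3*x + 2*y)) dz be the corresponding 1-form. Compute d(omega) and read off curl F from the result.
d(omega) = (-3*x + 3*y) dy ∧ dz + (3*y + 6*z) dz ∧ dx + (3*x) dx ∧ dy; curl F = (-3*x + 3*y, 3*y + 6*z, 3*x)

d omega = sum_{i<j} (∂f_j/∂x_i - ∂f_i/∂x_j) dx_i ∧ dx_j. Under the identification (dy ∧ dz, dz ∧ dx, dx ∧ dy) ↔ (e_x, e_y, e_z), the coefficients are exactly the components of curl F. Compute:
  ∂R/∂y - ∂Q/∂z = (-3*x + 4*y) - (y) = -3*x + 3*y
  ∂P/∂z - ∂R/∂x = (6*z) - (-3*y) = 3*y + 6*z
  ∂Q/∂x - ∂P/∂y = (0) - (-3*x) = 3*x.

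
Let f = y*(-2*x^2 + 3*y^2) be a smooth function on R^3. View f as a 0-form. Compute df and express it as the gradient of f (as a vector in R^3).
df = (-4*x*y) dx + (-2*x^2 + 9*y^2) dy + (0) dz; grad f = (-4*x*y, -2*x^2 + 9*y^2, 0)

For a 0-form f, d f = (∂f/∂x) dx + (∂f/∂y) dy + (∂f/∂z) dz. The components of the vector representation are exactly the entries of grad f in Cartesian coordinates:
  ∂f/∂x = -4*x*y
  ∂f/∂y = -2*x^2 + 9*y^2
  ∂f/∂z = 0.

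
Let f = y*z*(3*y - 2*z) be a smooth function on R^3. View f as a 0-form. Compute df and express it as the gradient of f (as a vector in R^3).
df = (0) dx + (2*z*(3*y - z)) dy + (y*(3*y - 4*z)) dz; grad f = (0, 2*z*(3*y - z), y*(3*y - 4*z))

For a 0-form f, d f = (∂f/∂x) dx + (∂f/∂y) dy + (∂f/∂z) dz. The components of the vector representation are exactly the entries of grad f in Cartesian coordinates:
  ∂f/∂x = 0
  ∂f/∂y = 2*z*(3*y - z)
  ∂f/∂z = y*(3*y - 4*z).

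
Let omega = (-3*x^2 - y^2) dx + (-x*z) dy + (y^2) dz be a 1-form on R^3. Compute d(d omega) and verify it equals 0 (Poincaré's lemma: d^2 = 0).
d(d omega) = 0

Step 1: d omega = sum_{i<j} (∂f_j/∂x_i - ∂f_i/∂x_j) dx_i ∧ dx_j:
  coeff of dx ∧ dy: 2*y - z
  coeff of dx ∧ dz: 0
  coeff of dy ∧ dz: x + 2*y
Step 2: Apply d again to each 2-form coefficient. The only possible 3-form in R^3 is dx ∧ dy ∧ dz, with coefficient
  ∂(coeff of dy∧dz)/∂x - ∂(coeff of dx∧dz)/∂y + ∂(coeff of dx∧dy)/∂z
  = ∂/∂x (x + 2*y) - ∂/∂y (0) + ∂/∂z (2*y - z).
Each of these terms simplifies to sums of mixed partials that cancel in pairs. The result is 0 (by equality of mixed partials for smooth functions — Schwarz / Clairaut).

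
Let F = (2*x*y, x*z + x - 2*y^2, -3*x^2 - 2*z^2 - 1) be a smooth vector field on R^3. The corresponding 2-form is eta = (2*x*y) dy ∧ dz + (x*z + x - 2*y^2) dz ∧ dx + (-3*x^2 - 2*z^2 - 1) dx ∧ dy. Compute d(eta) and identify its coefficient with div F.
d(eta) = (-2*y - 4*z) dx ∧ dy ∧ dz; div F = -2*y - 4*z

For a 2-form in R^3 of the form above, applying d gives a 3-form with coefficient ∂P/∂x + ∂Q/∂y + ∂R/∂z:
  ∂P/∂x = 2*y
  ∂Q/∂y = -4*y
  ∂R/∂z = -4*z
Sum = -2*y - 4*z, which is exactly div F.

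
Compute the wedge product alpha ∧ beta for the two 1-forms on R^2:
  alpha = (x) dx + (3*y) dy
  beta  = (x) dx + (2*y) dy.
alpha ∧ beta = (-x*y) dx ∧ dy

Distribute the wedge, using dx_i ∧ dx_j = -dx_j ∧ dx_i and dx_i ∧ dx_i = 0. For each pair (i, j) with i < j, the coefficient of dx_i ∧ dx_j in alpha ∧ beta is (alpha_i * beta_j - alpha_j * beta_i). Collecting: alpha ∧ beta = (-x*y) dx ∧ dy.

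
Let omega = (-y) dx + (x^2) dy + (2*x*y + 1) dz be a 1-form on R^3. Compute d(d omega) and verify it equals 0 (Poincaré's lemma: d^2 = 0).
d(d omega) = 0

Step 1: d omega = sum_{i<j} (∂f_j/∂x_i - ∂f_i/∂x_j) dx_i ∧ dx_j:
  coeff of dx ∧ dy: 2*x + 1
  coeff of dx ∧ dz: 2*y
  coeff of dy ∧ dz: 2*x
Step 2: Apply d again to each 2-form coefficient. The only possible 3-form in R^3 is dx ∧ dy ∧ dz, with coefficient
  ∂(coeff of dy∧dz)/∂x - ∂(coeff of dx∧dz)/∂y + ∂(coeff of dx∧dy)/∂z
  = ∂/∂x (2*x) - ∂/∂y (2*y) + ∂/∂z (2*x + 1).
Each of these terms simplifies to sums of mixed partials that cancel in pairs. The result is 0 (by equality of mixed partials for smooth functions — Schwarz / Clairaut).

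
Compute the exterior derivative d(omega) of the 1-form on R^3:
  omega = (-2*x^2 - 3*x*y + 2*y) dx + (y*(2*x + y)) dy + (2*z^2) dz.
d(omega) = (3*x + 2*y - 2) dx ∧ dy

For a 1-form omega = sum_i f_i dx_i, the exterior derivative is
  d(omega) = sum_{i < j} (∂f_j/∂x_i - ∂f_i/∂x_j) dx_i ∧ dx_j.
  coefficient of dx ∧ dy: ∂f_2/∂x - ∂f_1/∂y = ∂(y*(2*x + y))/∂x - ∂(-2*x^2 - 3*x*y + 2*y)/∂y = 3*x + 2*y - 2
Assembling: d(omega) = (3*x + 2*y - 2) dx ∧ dy.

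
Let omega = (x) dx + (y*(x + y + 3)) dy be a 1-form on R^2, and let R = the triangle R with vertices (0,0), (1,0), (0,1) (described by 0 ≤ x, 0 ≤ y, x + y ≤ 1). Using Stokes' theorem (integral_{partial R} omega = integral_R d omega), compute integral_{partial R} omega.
integral_(partial R) omega = 1/6

Stokes: integral_partial_R omega = integral_R d omega with d omega = (∂Q/∂x - ∂P/∂y) dx ∧ dy.
  ∂Q/∂x = y
  ∂P/∂y = 0
  integrand = ∂Q/∂x - ∂P/∂y = y.
Integrating over R: integral_0^1 integral_0^{1-x} (y) dy dx = 1/6.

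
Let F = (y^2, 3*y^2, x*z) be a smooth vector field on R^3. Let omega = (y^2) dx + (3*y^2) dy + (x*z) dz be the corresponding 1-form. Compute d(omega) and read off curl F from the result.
d(omega) = (0) dy ∧ dz + (-z) dz ∧ dx + (-2*y) dx ∧ dy; curl F = (0, -z, -2*y)

d omega = sum_{i<j} (∂f_j/∂x_i - ∂f_i/∂x_j) dx_i ∧ dx_j. Under the identification (dy ∧ dz, dz ∧ dx, dx ∧ dy) ↔ (e_x, e_y, e_z), the coefficients are exactly the components of curl F. Compute:
  ∂R/∂y - ∂Q/∂z = (0) - (0) = 0
  ∂P/∂z - ∂R/∂x = (0) - (z) = -z
  ∂Q/∂x - ∂P/∂y = (0) - (2*y) = -2*y.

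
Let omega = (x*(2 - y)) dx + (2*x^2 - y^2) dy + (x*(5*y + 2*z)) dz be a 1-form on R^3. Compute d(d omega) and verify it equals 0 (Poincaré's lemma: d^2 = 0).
d(d omega) = 0

Step 1: d omega = sum_{i<j} (∂f_j/∂x_i - ∂f_i/∂x_j) dx_i ∧ dx_j:
  coeff of dx ∧ dy: 5*x
  coeff of dx ∧ dz: 5*y + 2*z
  coeff of dy ∧ dz: 5*x
Step 2: Apply d again to each 2-form coefficient. The only possible 3-form in R^3 is dx ∧ dy ∧ dz, with coefficient
  ∂(coeff of dy∧dz)/∂x - ∂(coeff of dx∧dz)/∂y + ∂(coeff of dx∧dy)/∂z
  = ∂/∂x (5*x) - ∂/∂y (5*y + 2*z) + ∂/∂z (5*x).
Each of these terms simplifies to sums of mixed partials that cancel in pairs. The result is 0 (by equality of mixed partials for smooth functions — Schwarz / Clairaut).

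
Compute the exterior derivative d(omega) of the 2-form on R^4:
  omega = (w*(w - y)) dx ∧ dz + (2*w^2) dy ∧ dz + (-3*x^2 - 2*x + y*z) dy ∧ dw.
d(omega) = (w) dx ∧ dy ∧ dz + (2*w - y) dx ∧ dz ∧ dw + (4*w - y) dy ∧ dz ∧ dw + (-6*x - 2) dx ∧ dy ∧ dw

For a 2-form omega = sum_{i<j} g_{ij} dx_i ∧ dx_j, the exterior derivative is
  d(omega) = sum_{i<j} d(g_{ij}) ∧ dx_i ∧ dx_j = sum_{i<j, k} (∂g_{ij}/∂x_k) dx_k ∧ dx_i ∧ dx_j.
Expand each term, using dx_k ∧ dx_i ∧ dx_j = sgn(permutation) dx_{(a)} ∧ dx_{(b)} ∧ dx_{(c)} with (a < b < c) sorted:
  d(w*(w - y)) includes (∂/∂y)(w*(w - y)) dy = (-w) dy, which multiplied by dx ∧ dz gives (w) dx ∧ dy ∧ dz
  d(w*(w - y)) includes (∂/∂w)(w*(w - y)) dw = (2*w - y) dw, which multiplied by dx ∧ dz gives (2*w - y) dx ∧ dz ∧ dw
  d(2*w^2) includes (∂/∂w)(2*w^2) dw = (4*w) dw, which multiplied by dy ∧ dz gives (4*w) dy ∧ dz ∧ dw
  d(-3*x^2 - 2*x + y*z) includes (∂/∂x)(-3*x^2 - 2*x + y*z) dx = (-6*x - 2) dx, which multiplied by dy ∧ dw gives (-6*x - 2) dx ∧ dy ∧ dw
  d(-3*x^2 - 2*x + y*z) includes (∂/∂z)(-3*x^2 - 2*x + y*z) dz = (y) dz, which multiplied by dy ∧ dw gives (-y) dy ∧ dz ∧ dw
Collecting like 3-forms: d(omega) = (w) dx ∧ dy ∧ dz + (2*w - y) dx ∧ dz ∧ dw + (4*w - y) dy ∧ dz ∧ dw + (-6*x - 2) dx ∧ dy ∧ dw.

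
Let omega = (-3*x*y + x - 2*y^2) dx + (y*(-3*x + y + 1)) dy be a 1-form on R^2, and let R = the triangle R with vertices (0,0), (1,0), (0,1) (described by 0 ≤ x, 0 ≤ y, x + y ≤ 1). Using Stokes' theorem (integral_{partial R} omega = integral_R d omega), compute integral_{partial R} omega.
integral_(partial R) omega = 2/3

Stokes: integral_partial_R omega = integral_R d omega with d omega = (∂Q/∂x - ∂P/∂y) dx ∧ dy.
  ∂Q/∂x = -3*y
  ∂P/∂y = -3*x - 4*y
  integrand = ∂Q/∂x - ∂P/∂y = 3*x + y.
Integrating over R: integral_0^1 integral_0^{1-x} (3*x + y) dy dx = 2/3.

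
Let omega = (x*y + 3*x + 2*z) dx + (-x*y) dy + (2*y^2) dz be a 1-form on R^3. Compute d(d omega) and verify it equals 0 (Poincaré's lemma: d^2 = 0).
d(d omega) = 0

Step 1: d omega = sum_{i<j} (∂f_j/∂x_i - ∂f_i/∂x_j) dx_i ∧ dx_j:
  coeff of dx ∧ dy: -x - y
  coeff of dx ∧ dz: -2
  coeff of dy ∧ dz: 4*y
Step 2: Apply d again to each 2-form coefficient. The only possible 3-form in R^3 is dx ∧ dy ∧ dz, with coefficient
  ∂(coeff of dy∧dz)/∂x - ∂(coeff of dx∧dz)/∂y + ∂(coeff of dx∧dy)/∂z
  = ∂/∂x (4*y) - ∂/∂y (-2) + ∂/∂z (-x - y).
Each of these terms simplifies to sums of mixed partials that cancel in pairs. The result is 0 (by equality of mixed partials for smooth functions — Schwarz / Clairaut).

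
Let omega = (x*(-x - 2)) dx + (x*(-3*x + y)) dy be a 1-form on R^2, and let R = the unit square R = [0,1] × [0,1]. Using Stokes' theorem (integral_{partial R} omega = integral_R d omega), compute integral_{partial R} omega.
integral_(partial R) omega = -5/2

Stokes: integral_partial_R omega = integral_R d omega with d omega = (∂Q/∂x - ∂P/∂y) dx ∧ dy.
  ∂Q/∂x = -6*x + y
  ∂P/∂y = 0
  integrand = ∂Q/∂x - ∂P/∂y = -6*x + y.
Integrating over R: integral_0^1 integral_0^1 (-6*x + y) dx dy = -5/2.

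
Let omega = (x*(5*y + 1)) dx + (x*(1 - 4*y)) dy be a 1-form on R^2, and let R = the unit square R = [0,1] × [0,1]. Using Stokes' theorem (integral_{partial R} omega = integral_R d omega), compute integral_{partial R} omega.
integral_(partial R) omega = -7/2

Stokes: integral_partial_R omega = integral_R d omega with d omega = (∂Q/∂x - ∂P/∂y) dx ∧ dy.
  ∂Q/∂x = 1 - 4*y
  ∂P/∂y = 5*x
  integrand = ∂Q/∂x - ∂P/∂y = -5*x - 4*y + 1.
Integrating over R: integral_0^1 integral_0^1 (-5*x - 4*y + 1) dx dy = -7/2.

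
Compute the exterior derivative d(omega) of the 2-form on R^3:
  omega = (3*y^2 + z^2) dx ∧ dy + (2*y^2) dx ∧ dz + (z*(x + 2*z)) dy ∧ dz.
d(omega) = (-4*y + 3*z) dx ∧ dy ∧ dz

For a 2-form omega = sum_{i<j} g_{ij} dx_i ∧ dx_j, the exterior derivative is
  d(omega) = sum_{i<j} d(g_{ij}) ∧ dx_i ∧ dx_j = sum_{i<j, k} (∂g_{ij}/∂x_k) dx_k ∧ dx_i ∧ dx_j.
Expand each term, using dx_k ∧ dx_i ∧ dx_j = sgn(permutation) dx_{(a)} ∧ dx_{(b)} ∧ dx_{(c)} with (a < b < c) sorted:
  d(3*y^2 + z^2) includes (∂/∂z)(3*y^2 + z^2) dz = (2*z) dz, which multiplied by dx ∧ dy gives (2*z) dx ∧ dy ∧ dz
  d(2*y^2) includes (∂/∂y)(2*y^2) dy = (4*y) dy, which multiplied by dx ∧ dz gives (-4*y) dx ∧ dy ∧ dz
  d(z*(x + 2*z)) includes (∂/∂x)(z*(x + 2*z)) dx = (z) dx, which multiplied by dy ∧ dz gives (z) dx ∧ dy ∧ dz
Collecting like 3-forms: d(omega) = (-4*y + 3*z) dx ∧ dy ∧ dz.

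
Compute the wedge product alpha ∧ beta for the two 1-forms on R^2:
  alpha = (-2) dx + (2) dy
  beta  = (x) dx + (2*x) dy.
alpha ∧ beta = (-6*x) dx ∧ dy

Distribute the wedge, using dx_i ∧ dx_j = -dx_j ∧ dx_i and dx_i ∧ dx_i = 0. For each pair (i, j) with i < j, the coefficient of dx_i ∧ dx_j in alpha ∧ beta is (alpha_i * beta_j - alpha_j * beta_i). Collecting: alpha ∧ beta = (-6*x) dx ∧ dy.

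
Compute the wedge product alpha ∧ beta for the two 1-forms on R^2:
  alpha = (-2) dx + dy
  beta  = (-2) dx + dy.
alpha ∧ beta = 0

Distribute the wedge, using dx_i ∧ dx_j = -dx_j ∧ dx_i and dx_i ∧ dx_i = 0. For each pair (i, j) with i < j, the coefficient of dx_i ∧ dx_j in alpha ∧ beta is (alpha_i * beta_j - alpha_j * beta_i). Collecting: alpha ∧ beta = 0.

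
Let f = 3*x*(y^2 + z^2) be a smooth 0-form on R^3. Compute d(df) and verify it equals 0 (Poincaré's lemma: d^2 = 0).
d(df) = 0

Step 1: df = sum_i (∂f/∂x_i) dx_i = (3*y^2 + 3*z^2) dx + (6*x*y) dy + (6*x*z) dz.
Step 2: Apply d again. Using the 1-form formula, the coefficient of dx ∧ dy in d(df) is ∂^2 f/∂x ∂y - ∂^2 f/∂y ∂x = (6*y) - (6*y) = 0 (equality of mixed partials for smooth f).
Similarly for dx ∧ dz and dy ∧ dz — all coefficients vanish. So d(df) = 0.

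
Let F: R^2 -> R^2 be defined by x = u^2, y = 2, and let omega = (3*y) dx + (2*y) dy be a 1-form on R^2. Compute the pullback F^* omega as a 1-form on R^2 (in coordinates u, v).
F^* omega = (12*u) du

Using F^*(f dg) = (f ∘ F) d(g ∘ F), substitute each coordinate x_i by F_i(u, v) in f_i, and replace dx_i by d F_i = (∂F_i/∂u) du + (∂F_i/∂v) dv.
  For the x component: f_1(F) = 6; d F_1 = (2*u) du + (0) dv
  For the y component: f_2(F) = 4; d F_2 = (0) du + (0) dv
Combining and collecting du, dv coefficients:
  coeff of du: 12*u
  coeff of dv: 0
F^* omega = (12*u) du.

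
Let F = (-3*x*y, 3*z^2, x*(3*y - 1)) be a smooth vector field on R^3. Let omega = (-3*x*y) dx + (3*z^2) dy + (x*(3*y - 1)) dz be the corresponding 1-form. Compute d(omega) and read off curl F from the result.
d(omega) = (3*x - 6*z) dy ∧ dz + (1 - 3*y) dz ∧ dx + (3*x) dx ∧ dy; curl F = (3*x - 6*z, 1 - 3*y, 3*x)

d omega = sum_{i<j} (∂f_j/∂x_i - ∂f_i/∂x_j) dx_i ∧ dx_j. Under the identification (dy ∧ dz, dz ∧ dx, dx ∧ dy) ↔ (e_x, e_y, e_z), the coefficients are exactly the components of curl F. Compute:
  ∂R/∂y - ∂Q/∂z = (3*x) - (6*z) = 3*x - 6*z
  ∂P/∂z - ∂R/∂x = (0) - (3*y - 1) = 1 - 3*y
  ∂Q/∂x - ∂P/∂y = (0) - (-3*x) = 3*x.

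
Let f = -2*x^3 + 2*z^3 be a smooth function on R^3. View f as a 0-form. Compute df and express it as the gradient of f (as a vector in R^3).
df = (-6*x^2) dx + (0) dy + (6*z^2) dz; grad f = (-6*x^2, 0, 6*z^2)

For a 0-form f, d f = (∂f/∂x) dx + (∂f/∂y) dy + (∂f/∂z) dz. The components of the vector representation are exactly the entries of grad f in Cartesian coordinates:
  ∂f/∂x = -6*x^2
  ∂f/∂y = 0
  ∂f/∂z = 6*z^2.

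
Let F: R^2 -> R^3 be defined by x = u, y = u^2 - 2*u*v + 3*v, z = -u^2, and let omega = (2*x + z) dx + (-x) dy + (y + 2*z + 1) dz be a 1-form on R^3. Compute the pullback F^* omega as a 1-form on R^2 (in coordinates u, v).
F^* omega = (u*(2*u^2 + 4*u*v - 3*u - 4*v)) du + (u*(2*u - 3)) dv

Using F^*(f dg) = (f ∘ F) d(g ∘ F), substitute each coordinate x_i by F_i(u, v) in f_i, and replace dx_i by d F_i = (∂F_i/∂u) du + (∂F_i/∂v) dv.
  For the x component: f_1(F) = u*(2 - u); d F_1 = (1) du + (0) dv
  For the y component: f_2(F) = -u; d F_2 = (2*u - 2*v) du + (3 - 2*u) dv
  For the z component: f_3(F) = -u^2 - 2*u*v + 3*v + 1; d F_3 = (-2*u) du + (0) dv
Combining and collecting du, dv coefficients:
  coeff of du: u*(2*u^2 + 4*u*v - 3*u - 4*v)
  coeff of dv: u*(2*u - 3)
F^* omega = (u*(2*u^2 + 4*u*v - 3*u - 4*v)) du + (u*(2*u - 3)) dv.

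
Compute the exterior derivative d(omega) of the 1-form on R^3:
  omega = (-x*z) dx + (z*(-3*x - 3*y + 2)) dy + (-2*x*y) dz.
d(omega) = (-3*z) dx ∧ dy + (x - 2*y) dx ∧ dz + (x + 3*y - 2) dy ∧ dz

For a 1-form omega = sum_i f_i dx_i, the exterior derivative is
  d(omega) = sum_{i < j} (∂f_j/∂x_i - ∂f_i/∂x_j) dx_i ∧ dx_j.
  coefficient of dx ∧ dy: ∂f_2/∂x - ∂f_1/∂y = ∂(z*(-3*x - 3*y + 2))/∂x - ∂(-x*z)/∂y = -3*z
  coefficient of dx ∧ dz: ∂f_3/∂x - ∂f_1/∂z = ∂(-2*x*y)/∂x - ∂(-x*z)/∂z = x - 2*y
  coefficient of dy ∧ dz: ∂f_3/∂y - ∂f_2/∂z = ∂(-2*x*y)/∂y - ∂(z*(-3*x - 3*y + 2))/∂z = x + 3*y - 2
Assembling: d(omega) = (-3*z) dx ∧ dy + (x - 2*y) dx ∧ dz + (x + 3*y - 2) dy ∧ dz.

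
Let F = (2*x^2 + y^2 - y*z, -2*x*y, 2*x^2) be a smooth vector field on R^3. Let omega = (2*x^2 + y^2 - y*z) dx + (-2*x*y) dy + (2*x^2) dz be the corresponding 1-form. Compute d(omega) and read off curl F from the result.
d(omega) = (0) dy ∧ dz + (-4*x - y) dz ∧ dx + (-4*y + z) dx ∧ dy; curl F = (0, -4*x - y, -4*y + z)

d omega = sum_{i<j} (∂f_j/∂x_i - ∂f_i/∂x_j) dx_i ∧ dx_j. Under the identification (dy ∧ dz, dz ∧ dx, dx ∧ dy) ↔ (e_x, e_y, e_z), the coefficients are exactly the components of curl F. Compute:
  ∂R/∂y - ∂Q/∂z = (0) - (0) = 0
  ∂P/∂z - ∂R/∂x = (-y) - (4*x) = -4*x - y
  ∂Q/∂x - ∂P/∂y = (-2*y) - (2*y - z) = -4*y + z.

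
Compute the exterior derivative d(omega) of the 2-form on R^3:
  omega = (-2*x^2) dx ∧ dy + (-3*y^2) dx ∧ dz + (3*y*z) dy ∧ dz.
d(omega) = (6*y) dx ∧ dy ∧ dz

For a 2-form omega = sum_{i<j} g_{ij} dx_i ∧ dx_j, the exterior derivative is
  d(omega) = sum_{i<j} d(g_{ij}) ∧ dx_i ∧ dx_j = sum_{i<j, k} (∂g_{ij}/∂x_k) dx_k ∧ dx_i ∧ dx_j.
Expand each term, using dx_k ∧ dx_i ∧ dx_j = sgn(permutation) dx_{(a)} ∧ dx_{(b)} ∧ dx_{(c)} with (a < b < c) sorted:
  d(-3*y^2) includes (∂/∂y)(-3*y^2) dy = (-6*y) dy, which multiplied by dx ∧ dz gives (6*y) dx ∧ dy ∧ dz
Collecting like 3-forms: d(omega) = (6*y) dx ∧ dy ∧ dz.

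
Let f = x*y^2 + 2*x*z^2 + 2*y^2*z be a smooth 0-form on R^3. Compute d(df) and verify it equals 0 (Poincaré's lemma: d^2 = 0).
d(df) = 0

Step 1: df = sum_i (∂f/∂x_i) dx_i = (y^2 + 2*z^2) dx + (2*y*(x + 2*z)) dy + (4*x*z + 2*y^2) dz.
Step 2: Apply d again. Using the 1-form formula, the coefficient of dx ∧ dy in d(df) is ∂^2 f/∂x ∂y - ∂^2 f/∂y ∂x = (2*y) - (2*y) = 0 (equality of mixed partials for smooth f).
Similarly for dx ∧ dz and dy ∧ dz — all coefficients vanish. So d(df) = 0.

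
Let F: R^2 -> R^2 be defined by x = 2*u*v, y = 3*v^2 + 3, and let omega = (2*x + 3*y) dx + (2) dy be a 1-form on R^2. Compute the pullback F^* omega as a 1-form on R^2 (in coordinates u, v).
F^* omega = (2*v*(4*u*v + 9*v^2 + 9)) du + (8*u^2*v + 18*u*v^2 + 18*u + 12*v) dv

Using F^*(f dg) = (f ∘ F) d(g ∘ F), substitute each coordinate x_i by F_i(u, v) in f_i, and replace dx_i by d F_i = (∂F_i/∂u) du + (∂F_i/∂v) dv.
  For the x component: f_1(F) = 4*u*v + 9*v^2 + 9; d F_1 = (2*v) du + (2*u) dv
  For the y component: f_2(F) = 2; d F_2 = (0) du + (6*v) dv
Combining and collecting du, dv coefficients:
  coeff of du: 2*v*(4*u*v + 9*v^2 + 9)
  coeff of dv: 8*u^2*v + 18*u*v^2 + 18*u + 12*v
F^* omega = (2*v*(4*u*v + 9*v^2 + 9)) du + (8*u^2*v + 18*u*v^2 + 18*u + 12*v) dv.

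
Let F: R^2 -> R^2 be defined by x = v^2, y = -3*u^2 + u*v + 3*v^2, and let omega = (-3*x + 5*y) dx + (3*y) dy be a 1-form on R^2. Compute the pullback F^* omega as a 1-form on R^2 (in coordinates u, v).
F^* omega = (54*u^3 - 27*u^2*v - 51*u*v^2 + 9*v^3) du + (-9*u^3 - 81*u^2*v + 37*u*v^2 + 78*v^3) dv

Using F^*(f dg) = (f ∘ F) d(g ∘ F), substitute each coordinate x_i by F_i(u, v) in f_i, and replace dx_i by d F_i = (∂F_i/∂u) du + (∂F_i/∂v) dv.
  For the x component: f_1(F) = -15*u^2 + 5*u*v + 12*v^2; d F_1 = (0) du + (2*v) dv
  For the y component: f_2(F) = -9*u^2 + 3*u*v + 9*v^2; d F_2 = (-6*u + v) du + (u + 6*v) dv
Combining and collecting du, dv coefficients:
  coeff of du: 54*u^3 - 27*u^2*v - 51*u*v^2 + 9*v^3
  coeff of dv: -9*u^3 - 81*u^2*v + 37*u*v^2 + 78*v^3
F^* omega = (54*u^3 - 27*u^2*v - 51*u*v^2 + 9*v^3) du + (-9*u^3 - 81*u^2*v + 37*u*v^2 + 78*v^3) dv.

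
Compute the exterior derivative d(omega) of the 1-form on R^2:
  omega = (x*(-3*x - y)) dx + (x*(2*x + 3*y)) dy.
d(omega) = (5*x + 3*y) dx ∧ dy

For a 1-form omega = sum_i f_i dx_i, the exterior derivative is
  d(omega) = sum_{i < j} (∂f_j/∂x_i - ∂f_i/∂x_j) dx_i ∧ dx_j.
  coefficient of dx ∧ dy: ∂f_2/∂x - ∂f_1/∂y = ∂(x*(2*x + 3*y))/∂x - ∂(x*(-3*x - y))/∂y = 5*x + 3*y
Assembling: d(omega) = (5*x + 3*y) dx ∧ dy.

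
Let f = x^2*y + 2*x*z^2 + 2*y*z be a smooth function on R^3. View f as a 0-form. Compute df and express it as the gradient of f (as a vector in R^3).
df = (2*x*y + 2*z^2) dx + (x^2 + 2*z) dy + (4*x*z + 2*y) dz; grad f = (2*x*y + 2*z^2, x^2 + 2*z, 4*x*z + 2*y)

For a 0-form f, d f = (∂f/∂x) dx + (∂f/∂y) dy + (∂f/∂z) dz. The components of the vector representation are exactly the entries of grad f in Cartesian coordinates:
  ∂f/∂x = 2*x*y + 2*z^2
  ∂f/∂y = x^2 + 2*z
  ∂f/∂z = 4*x*z + 2*y.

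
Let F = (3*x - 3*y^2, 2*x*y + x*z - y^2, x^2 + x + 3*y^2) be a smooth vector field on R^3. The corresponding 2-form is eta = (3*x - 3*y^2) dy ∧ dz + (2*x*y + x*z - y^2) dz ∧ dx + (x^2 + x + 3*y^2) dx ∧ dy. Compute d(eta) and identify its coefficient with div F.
d(eta) = (2*x - 2*y + 3) dx ∧ dy ∧ dz; div F = 2*x - 2*y + 3

For a 2-form in R^3 of the form above, applying d gives a 3-form with coefficient ∂P/∂x + ∂Q/∂y + ∂R/∂z:
  ∂P/∂x = 3
  ∂Q/∂y = 2*x - 2*y
  ∂R/∂z = 0
Sum = 2*x - 2*y + 3, which is exactly div F.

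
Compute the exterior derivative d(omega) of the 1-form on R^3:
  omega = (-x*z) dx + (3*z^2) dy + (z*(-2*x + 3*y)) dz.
d(omega) = (x - 2*z) dx ∧ dz + (-3*z) dy ∧ dz

For a 1-form omega = sum_i f_i dx_i, the exterior derivative is
  d(omega) = sum_{i < j} (∂f_j/∂x_i - ∂f_i/∂x_j) dx_i ∧ dx_j.
  coefficient of dx ∧ dz: ∂f_3/∂x - ∂f_1/∂z = ∂(z*(-2*x + 3*y))/∂x - ∂(-x*z)/∂z = x - 2*z
  coefficient of dy ∧ dz: ∂f_3/∂y - ∂f_2/∂z = ∂(z*(-2*x + 3*y))/∂y - ∂(3*z^2)/∂z = -3*z
Assembling: d(omega) = (x - 2*z) dx ∧ dz + (-3*z) dy ∧ dz.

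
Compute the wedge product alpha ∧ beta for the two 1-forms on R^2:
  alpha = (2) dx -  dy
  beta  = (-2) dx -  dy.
alpha ∧ beta = (-4) dx ∧ dy

Distribute the wedge, using dx_i ∧ dx_j = -dx_j ∧ dx_i and dx_i ∧ dx_i = 0. For each pair (i, j) with i < j, the coefficient of dx_i ∧ dx_j in alpha ∧ beta is (alpha_i * beta_j - alpha_j * beta_i). Collecting: alpha ∧ beta = (-4) dx ∧ dy.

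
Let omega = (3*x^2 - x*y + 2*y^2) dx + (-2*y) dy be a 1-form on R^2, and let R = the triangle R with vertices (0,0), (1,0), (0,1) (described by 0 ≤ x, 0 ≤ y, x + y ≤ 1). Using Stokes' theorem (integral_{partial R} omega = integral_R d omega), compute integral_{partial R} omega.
integral_(partial R) omega = -1/2

Stokes: integral_partial_R omega = integral_R d omega with d omega = (∂Q/∂x - ∂P/∂y) dx ∧ dy.
  ∂Q/∂x = 0
  ∂P/∂y = -x + 4*y
  integrand = ∂Q/∂x - ∂P/∂y = x - 4*y.
Integrating over R: integral_0^1 integral_0^{1-x} (x - 4*y) dy dx = -1/2.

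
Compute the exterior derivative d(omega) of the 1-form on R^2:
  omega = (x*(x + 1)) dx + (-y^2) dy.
d(omega) = 0

For a 1-form omega = sum_i f_i dx_i, the exterior derivative is
  d(omega) = sum_{i < j} (∂f_j/∂x_i - ∂f_i/∂x_j) dx_i ∧ dx_j.

Assembling: d(omega) = 0.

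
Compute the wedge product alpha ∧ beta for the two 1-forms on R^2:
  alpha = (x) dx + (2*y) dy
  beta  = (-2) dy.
alpha ∧ beta = (-2*x) dx ∧ dy

Distribute the wedge, using dx_i ∧ dx_j = -dx_j ∧ dx_i and dx_i ∧ dx_i = 0. For each pair (i, j) with i < j, the coefficient of dx_i ∧ dx_j in alpha ∧ beta is (alpha_i * beta_j - alpha_j * beta_i). Collecting: alpha ∧ beta = (-2*x) dx ∧ dy.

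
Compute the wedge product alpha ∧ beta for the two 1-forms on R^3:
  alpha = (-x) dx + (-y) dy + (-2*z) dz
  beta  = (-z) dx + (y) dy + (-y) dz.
alpha ∧ beta = (-y*(x + z)) dx ∧ dy + (x*y - 2*z^2) dx ∧ dz + (y*(y + 2*z)) dy ∧ dz

Distribute the wedge, using dx_i ∧ dx_j = -dx_j ∧ dx_i and dx_i ∧ dx_i = 0. For each pair (i, j) with i < j, the coefficient of dx_i ∧ dx_j in alpha ∧ beta is (alpha_i * beta_j - alpha_j * beta_i). Collecting: alpha ∧ beta = (-y*(x + z)) dx ∧ dy + (x*y - 2*z^2) dx ∧ dz + (y*(y + 2*z)) dy ∧ dz.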